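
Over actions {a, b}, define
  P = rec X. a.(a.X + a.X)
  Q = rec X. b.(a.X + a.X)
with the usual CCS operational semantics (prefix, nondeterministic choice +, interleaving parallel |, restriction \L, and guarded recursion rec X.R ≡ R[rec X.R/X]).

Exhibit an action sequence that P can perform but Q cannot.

P's transition system — 2 states:
  u0 = rec X. a.(a.X + a.X) :: =a=> u1
  u1 = a.(rec X. a.(a.X + a.X)) + a.(rec X. a.(a.X + a.X)) :: =a=> u0
Q's transition system — 2 states:
  v0 = rec X. b.(a.X + a.X) :: =b=> v1
  v1 = a.(rec X. b.(a.X + a.X)) + a.(rec X. b.(a.X + a.X)) :: =a=> v0
Run σ = ⟨a⟩ on P: start {u0}
  step 1 (a): {u1}
  — P admits the full trace.
Run σ = ⟨a⟩ on Q: start {v0}
  step 1 (a): ∅ (Q stuck)

a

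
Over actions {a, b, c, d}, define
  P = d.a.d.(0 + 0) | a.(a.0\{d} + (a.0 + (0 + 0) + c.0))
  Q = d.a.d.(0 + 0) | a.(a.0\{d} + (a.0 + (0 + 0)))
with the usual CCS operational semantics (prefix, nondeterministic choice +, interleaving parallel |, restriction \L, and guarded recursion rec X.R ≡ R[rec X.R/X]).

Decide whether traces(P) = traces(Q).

NO — witness ⟨ac⟩

P's transition system — 16 states:
  u0 = d.a.d.(0 + 0) | a.(a.0\{d} + (a.0 + (0 + 0) + c.0)) has moves --a--▸ u1, --d--▸ u2
  u1 = d.a.d.(0 + 0) | (a.0\{d} + (a.0 + (0 + 0) + c.0)) has moves --a--▸ u3, --a--▸ u4, --c--▸ u3, --d--▸ u5
  u2 = a.d.(0 + 0) | a.(a.0\{d} + (a.0 + (0 + 0) + c.0)) has moves --a--▸ u5, --a--▸ u6
  u3 = d.a.d.(0 + 0) | 0 has moves --d--▸ u7
  u4 = d.a.d.(0 + 0) | 0\{d} has moves --d--▸ u8
  u5 = a.d.(0 + 0) | (a.0\{d} + (a.0 + (0 + 0) + c.0)) has moves --a--▸ u7, --a--▸ u8, --a--▸ u9, --c--▸ u7
  u6 = d.(0 + 0) | a.(a.0\{d} + (a.0 + (0 + 0) + c.0)) has moves --a--▸ u9, --d--▸ u10
  u7 = a.d.(0 + 0) | 0 has moves --a--▸ u11
  u8 = a.d.(0 + 0) | 0\{d} has moves --a--▸ u12
  u9 = d.(0 + 0) | (a.0\{d} + (a.0 + (0 + 0) + c.0)) has moves --a--▸ u11, --a--▸ u12, --c--▸ u11, --d--▸ u13
  u10 = (0 + 0) | a.(a.0\{d} + (a.0 + (0 + 0) + c.0)) has moves --a--▸ u13
  u11 = d.(0 + 0) | 0 has moves --d--▸ u14
  u12 = d.(0 + 0) | 0\{d} has moves --d--▸ u15
  u13 = (0 + 0) | (a.0\{d} + (a.0 + (0 + 0) + c.0)) has moves --a--▸ u14, --a--▸ u15, --c--▸ u14
  u14 = (0 + 0) | 0 has moves deadlocked
  u15 = (0 + 0) | 0\{d} has moves deadlocked
Q's transition system — 16 states:
  v0 = d.a.d.(0 + 0) | a.(a.0\{d} + (a.0 + (0 + 0))) has moves --a--▸ v1, --d--▸ v2
  v1 = d.a.d.(0 + 0) | (a.0\{d} + (a.0 + (0 + 0))) has moves --a--▸ v3, --a--▸ v4, --d--▸ v5
  v2 = a.d.(0 + 0) | a.(a.0\{d} + (a.0 + (0 + 0))) has moves --a--▸ v5, --a--▸ v6
  v3 = d.a.d.(0 + 0) | 0 has moves --d--▸ v7
  v4 = d.a.d.(0 + 0) | 0\{d} has moves --d--▸ v8
  v5 = a.d.(0 + 0) | (a.0\{d} + (a.0 + (0 + 0))) has moves --a--▸ v7, --a--▸ v8, --a--▸ v9
  v6 = d.(0 + 0) | a.(a.0\{d} + (a.0 + (0 + 0))) has moves --a--▸ v9, --d--▸ v10
  v7 = a.d.(0 + 0) | 0 has moves --a--▸ v11
  v8 = a.d.(0 + 0) | 0\{d} has moves --a--▸ v12
  v9 = d.(0 + 0) | (a.0\{d} + (a.0 + (0 + 0))) has moves --a--▸ v11, --a--▸ v12, --d--▸ v13
  v10 = (0 + 0) | a.(a.0\{d} + (a.0 + (0 + 0))) has moves --a--▸ v13
  v11 = d.(0 + 0) | 0 has moves --d--▸ v14
  v12 = d.(0 + 0) | 0\{d} has moves --d--▸ v15
  v13 = (0 + 0) | (a.0\{d} + (a.0 + (0 + 0))) has moves --a--▸ v14, --a--▸ v15
  v14 = (0 + 0) | 0 has moves deadlocked
  v15 = (0 + 0) | 0\{d} has moves deadlocked
Trace ⟨ac⟩ through P, begin at {u0}:
  after a @ step 1: {u1}
  after c @ step 2: {u3}
  ✓ P
Trace ⟨ac⟩ through Q, begin at {v0}:
  after a @ step 1: {v1}
  after c @ step 2: no successor for Q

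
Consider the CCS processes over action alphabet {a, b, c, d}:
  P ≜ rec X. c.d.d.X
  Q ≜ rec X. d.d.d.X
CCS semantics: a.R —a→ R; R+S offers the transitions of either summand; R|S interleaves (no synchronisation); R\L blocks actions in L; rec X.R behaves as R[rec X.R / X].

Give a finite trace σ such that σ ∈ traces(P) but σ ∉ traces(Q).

c

P's transition system — 3 states:
  p0 = rec X. c.d.d.X → --c--▸ p1
  p1 = d.d.(rec X. c.d.d.X) → --d--▸ p2
  p2 = d.(rec X. c.d.d.X) → --d--▸ p0
Q's transition system — 3 states:
  q0 = rec X. d.d.d.X → --d--▸ q1
  q1 = d.d.(rec X. d.d.d.X) → --d--▸ q2
  q2 = d.(rec X. d.d.d.X) → --d--▸ q0
Trace ⟨c⟩ through P, begin at {p0}:
  after c @ step 1: {p1}
  P completes σ.
Trace ⟨c⟩ through Q, begin at {q0}:
  after c @ step 1: ∅  — Q cannot continue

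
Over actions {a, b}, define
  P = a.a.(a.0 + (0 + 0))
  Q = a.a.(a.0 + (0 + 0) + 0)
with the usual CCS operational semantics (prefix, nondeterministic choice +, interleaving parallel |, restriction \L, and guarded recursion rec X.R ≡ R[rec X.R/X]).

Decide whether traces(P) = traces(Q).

LTS(P): 4 reachable states
  m0 = a.a.(a.0 + (0 + 0)) has moves =a=> m1
  m1 = a.(a.0 + (0 + 0)) has moves =a=> m2
  m2 = a.0 + (0 + 0) has moves =a=> m3
  m3 = 0 has moves deadlocked
LTS(Q): 4 reachable states
  n0 = a.a.(a.0 + (0 + 0) + 0) has moves =a=> n1
  n1 = a.(a.0 + (0 + 0) + 0) has moves =a=> n2
  n2 = a.0 + (0 + 0) + 0 has moves =a=> n3
  n3 = 0 has moves deadlocked
Partition-refinement fixed point:
  B0 = {m0, n0}
  B1 = {m1, n1}
  B2 = {m2, n2}
  B3 = {m3, n3}
m0 ∈ B0, n0 ∈ B0 → same block
Bisimilar ⇒ trace-equivalent.

trace-equivalent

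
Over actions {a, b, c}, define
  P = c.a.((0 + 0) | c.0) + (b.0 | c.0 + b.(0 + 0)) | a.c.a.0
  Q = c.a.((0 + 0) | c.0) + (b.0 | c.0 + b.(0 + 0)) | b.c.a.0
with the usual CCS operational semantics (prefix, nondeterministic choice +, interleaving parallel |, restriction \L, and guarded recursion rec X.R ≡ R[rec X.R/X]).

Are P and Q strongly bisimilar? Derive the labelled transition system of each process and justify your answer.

NO

P's transition system — 22 states:
  u0 = c.a.((0 + 0) | c.0) + (b.0 | c.0 + b.(0 + 0)) | a.c.a.0 :: ··a··> u1, ··b··> u2, ··b··> u3, ··c··> u4, ··c··> u5
  u1 = (b.0 | c.0 + b.(0 + 0)) | c.a.0 :: ··b··> u6, ··b··> u7, ··c··> u8, ··c··> u9
  u2 = (0 + 0) | a.c.a.0 :: ··a··> u6
  u3 = 0 | c.0 | a.c.a.0 :: ··a··> u7, ··c··> u10
  u4 = a.((0 + 0) | c.0) :: ··a··> u11
  u5 = b.0 | 0 | a.c.a.0 :: ··a··> u9, ··b··> u10
  u6 = (0 + 0) | c.a.0 :: ··c··> u12
  u7 = 0 | c.0 | c.a.0 :: ··c··> u13, ··c··> u14
  u8 = (b.0 | c.0 + b.(0 + 0)) | a.0 :: ··a··> u15, ··b··> u12, ··b··> u14, ··c··> u16
  u9 = b.0 | 0 | c.a.0 :: ··b··> u13, ··c··> u16
  u10 = 0 | 0 | a.c.a.0 :: ··a··> u13
  u11 = (0 + 0) | c.0 :: ··c··> u17
  u12 = (0 + 0) | a.0 :: ··a··> u17
  u13 = 0 | 0 | c.a.0 :: ··c··> u18
  u14 = 0 | c.0 | a.0 :: ··a··> u19, ··c··> u18
  u15 = (b.0 | c.0 + b.(0 + 0)) | 0 :: ··b··> u17, ··b··> u19, ··c··> u20
  u16 = b.0 | 0 | a.0 :: ··a··> u20, ··b··> u18
  u17 = (0 + 0) | 0 :: deadlocked
  u18 = 0 | 0 | a.0 :: ··a··> u21
  u19 = 0 | c.0 | 0 :: ··c··> u21
  u20 = b.0 | 0 | 0 :: ··b··> u21
  u21 = 0 | 0 | 0 :: deadlocked
Q's transition system — 22 states:
  v0 = c.a.((0 + 0) | c.0) + (b.0 | c.0 + b.(0 + 0)) | b.c.a.0 :: ··b··> v1, ··b··> v2, ··b··> v3, ··c··> v4, ··c··> v5
  v1 = (0 + 0) | b.c.a.0 :: ··b··> v6
  v2 = (b.0 | c.0 + b.(0 + 0)) | c.a.0 :: ··b··> v6, ··b··> v7, ··c··> v8, ··c··> v9
  v3 = 0 | c.0 | b.c.a.0 :: ··b··> v7, ··c··> v10
  v4 = a.((0 + 0) | c.0) :: ··a··> v11
  v5 = b.0 | 0 | b.c.a.0 :: ··b··> v10, ··b··> v9
  v6 = (0 + 0) | c.a.0 :: ··c··> v12
  v7 = 0 | c.0 | c.a.0 :: ··c··> v13, ··c··> v14
  v8 = (b.0 | c.0 + b.(0 + 0)) | a.0 :: ··a··> v15, ··b··> v12, ··b··> v14, ··c··> v16
  v9 = b.0 | 0 | c.a.0 :: ··b··> v13, ··c··> v16
  v10 = 0 | 0 | b.c.a.0 :: ··b··> v13
  v11 = (0 + 0) | c.0 :: ··c··> v17
  v12 = (0 + 0) | a.0 :: ··a··> v17
  v13 = 0 | 0 | c.a.0 :: ··c··> v18
  v14 = 0 | c.0 | a.0 :: ··a··> v19, ··c··> v18
  v15 = (b.0 | c.0 + b.(0 + 0)) | 0 :: ··b··> v17, ··b··> v19, ··c··> v20
  v16 = b.0 | 0 | a.0 :: ··a··> v20, ··b··> v18
  v17 = (0 + 0) | 0 :: deadlocked
  v18 = 0 | 0 | a.0 :: ··a··> v21
  v19 = 0 | c.0 | 0 :: ··c··> v21
  v20 = b.0 | 0 | 0 :: ··b··> v21
  v21 = 0 | 0 | 0 :: deadlocked
Coarsest stable partition (strong bisimilarity classes):
  B0 = {u0}
  B1 = {u1, v2}
  B2 = {u13, u6, v13, v6}
  B3 = {u12, u18, v12, v18}
  B4 = {u17, u21, v17, v21}
  B5 = {u7, v7}
  B6 = {u14, v14}
  B7 = {u11, u19, v11, v19}
  B8 = {u9, v9}
  B9 = {u16, v16}
  B10 = {u20, v20}
  B11 = {u8, v8}
  B12 = {u15, v15}
  B13 = {u10, u2}
  B14 = {u3}
  B15 = {u5}
  B16 = {u4, v4}
  B17 = {v0}
  B18 = {v5}
  B19 = {v1, v10}
  B20 = {v3}
u0 ∈ B0, v0 ∈ B17 → different blocks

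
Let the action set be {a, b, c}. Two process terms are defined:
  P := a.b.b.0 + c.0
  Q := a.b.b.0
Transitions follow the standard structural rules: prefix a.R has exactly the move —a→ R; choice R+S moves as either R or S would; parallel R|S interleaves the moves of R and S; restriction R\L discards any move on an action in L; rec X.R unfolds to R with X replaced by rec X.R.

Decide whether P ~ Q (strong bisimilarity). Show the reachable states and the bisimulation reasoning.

P ≁ Q

P's transition system — 4 states:
  p0 = a.b.b.0 + c.0 has moves ··a··> p1, ··c··> p2
  p1 = b.b.0 has moves ··b··> p3
  p2 = 0 has moves stopped
  p3 = b.0 has moves ··b··> p2
Q's transition system — 4 states:
  q0 = a.b.b.0 has moves ··a··> q1
  q1 = b.b.0 has moves ··b··> q2
  q2 = b.0 has moves ··b··> q3
  q3 = 0 has moves stopped
Bisimilarity quotient blocks:
  B0 = {p0}
  B1 = {p1, q1}
  B2 = {p3, q2}
  B3 = {p2, q3}
  B4 = {q0}
p0 ∈ B0, q0 ∈ B4 → different blocks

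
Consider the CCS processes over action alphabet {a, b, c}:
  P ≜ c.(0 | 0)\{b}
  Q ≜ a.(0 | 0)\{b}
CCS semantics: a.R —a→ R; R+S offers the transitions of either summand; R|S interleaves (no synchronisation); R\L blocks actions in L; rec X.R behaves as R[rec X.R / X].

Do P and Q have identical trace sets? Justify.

NO — witness ⟨c⟩

P's transition system — 2 states:
  s0 = c.(0 | 0)\{b} :: --c--▸ s1
  s1 = (0 | 0)\{b} :: ∅
Q's transition system — 2 states:
  t0 = a.(0 | 0)\{b} :: --a--▸ t1
  t1 = (0 | 0)\{b} :: ∅
Trace ⟨c⟩ through P, begin at {s0}:
  step 1 (c): {s1}
  P completes σ.
Trace ⟨c⟩ through Q, begin at {t0}:
  step 1 (c): ∅  — Q cannot continue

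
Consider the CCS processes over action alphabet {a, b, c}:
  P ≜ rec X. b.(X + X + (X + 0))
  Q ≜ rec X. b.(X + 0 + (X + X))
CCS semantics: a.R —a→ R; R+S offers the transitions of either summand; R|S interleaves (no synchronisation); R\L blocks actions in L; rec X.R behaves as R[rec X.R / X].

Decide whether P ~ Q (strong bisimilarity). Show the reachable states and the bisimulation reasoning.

P's transition system — 2 states:
  p0 = rec X. b.(X + X + (X + 0)) → ··b··> p1
  p1 = (rec X. b.(X + X + (X + 0))) + (rec X. b.(X + X + (X + 0))) + ((rec X. b.(X + X + (X + 0))) + 0) → ··b··> p1
Q's transition system — 2 states:
  q0 = rec X. b.(X + 0 + (X + X)) → ··b··> q1
  q1 = (rec X. b.(X + 0 + (X + X))) + 0 + ((rec X. b.(X + 0 + (X + X))) + (rec X. b.(X + 0 + (X + X)))) → ··b··> q1
Partition-refinement fixed point:
  B0 = {p0, p1, q0, q1}
p0 ∈ B0, q0 ∈ B0 → same block

bisimilar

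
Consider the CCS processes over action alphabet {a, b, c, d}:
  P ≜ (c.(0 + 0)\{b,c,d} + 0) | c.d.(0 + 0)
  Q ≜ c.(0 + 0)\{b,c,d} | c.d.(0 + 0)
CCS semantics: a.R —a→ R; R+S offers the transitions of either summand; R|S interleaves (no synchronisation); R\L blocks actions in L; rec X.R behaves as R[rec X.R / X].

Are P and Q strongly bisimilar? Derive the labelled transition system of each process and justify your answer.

YES

LTS(P): 6 reachable states
  m0 = (c.(0 + 0)\{b,c,d} + 0) | c.d.(0 + 0) → --c--▸ m1, --c--▸ m2
  m1 = (0 + 0)\{b,c,d} | c.d.(0 + 0) → --c--▸ m3
  m2 = (c.(0 + 0)\{b,c,d} + 0) | d.(0 + 0) → --c--▸ m3, --d--▸ m4
  m3 = (0 + 0)\{b,c,d} | d.(0 + 0) → --d--▸ m5
  m4 = (c.(0 + 0)\{b,c,d} + 0) | (0 + 0) → --c--▸ m5
  m5 = (0 + 0)\{b,c,d} | (0 + 0) → stopped
LTS(Q): 6 reachable states
  n0 = c.(0 + 0)\{b,c,d} | c.d.(0 + 0) → --c--▸ n1, --c--▸ n2
  n1 = (0 + 0)\{b,c,d} | c.d.(0 + 0) → --c--▸ n3
  n2 = c.(0 + 0)\{b,c,d} | d.(0 + 0) → --c--▸ n3, --d--▸ n4
  n3 = (0 + 0)\{b,c,d} | d.(0 + 0) → --d--▸ n5
  n4 = c.(0 + 0)\{b,c,d} | (0 + 0) → --c--▸ n5
  n5 = (0 + 0)\{b,c,d} | (0 + 0) → stopped
Bisimilarity quotient blocks:
  B0 = {m0, n0}
  B1 = {m2, n2}
  B2 = {m3, n3}
  B3 = {m5, n5}
  B4 = {m4, n4}
  B5 = {m1, n1}
m0 ∈ B0, n0 ∈ B0 → same block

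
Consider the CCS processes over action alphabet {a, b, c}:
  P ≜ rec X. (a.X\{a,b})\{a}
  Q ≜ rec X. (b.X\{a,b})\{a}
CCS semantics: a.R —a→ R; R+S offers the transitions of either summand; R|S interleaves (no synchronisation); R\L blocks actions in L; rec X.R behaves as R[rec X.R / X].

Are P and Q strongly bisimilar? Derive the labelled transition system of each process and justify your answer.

not bisimilar

LTS(P): 1 reachable states
  m0 = rec X. (a.X\{a,b})\{a} | stopped
LTS(Q): 2 reachable states
  n0 = rec X. (b.X\{a,b})\{a} | -b-> n1
  n1 = (rec X. (b.X\{a,b})\{a})\{a,b}\{a} | stopped
Coarsest stable partition (strong bisimilarity classes):
  B0 = {m0, n1}
  B1 = {n0}
m0 ∈ B0, n0 ∈ B1 → different blocks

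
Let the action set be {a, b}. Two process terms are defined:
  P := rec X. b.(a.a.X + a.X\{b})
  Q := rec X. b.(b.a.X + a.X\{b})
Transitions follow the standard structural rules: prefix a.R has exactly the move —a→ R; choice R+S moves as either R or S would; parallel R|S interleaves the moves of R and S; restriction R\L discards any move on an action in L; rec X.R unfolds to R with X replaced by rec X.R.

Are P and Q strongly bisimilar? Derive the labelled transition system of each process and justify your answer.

P's transition system — 4 states:
  u0 = rec X. b.(a.a.X + a.X\{b}) → --b--▸ u1
  u1 = a.a.(rec X. b.(a.a.X + a.X\{b})) + a.(rec X. b.(a.a.X + a.X\{b}))\{b} → --a--▸ u2, --a--▸ u3
  u2 = (rec X. b.(a.a.X + a.X\{b}))\{b} → deadlocked
  u3 = a.(rec X. b.(a.a.X + a.X\{b})) → --a--▸ u0
Q's transition system — 4 states:
  v0 = rec X. b.(b.a.X + a.X\{b}) → --b--▸ v1
  v1 = b.a.(rec X. b.(b.a.X + a.X\{b})) + a.(rec X. b.(b.a.X + a.X\{b}))\{b} → --a--▸ v2, --b--▸ v3
  v2 = (rec X. b.(b.a.X + a.X\{b}))\{b} → deadlocked
  v3 = a.(rec X. b.(b.a.X + a.X\{b})) → --a--▸ v0
Partition-refinement fixed point:
  B0 = {u0}
  B1 = {u1}
  B2 = {u2, v2}
  B3 = {u3}
  B4 = {v0}
  B5 = {v1}
  B6 = {v3}
u0 ∈ B0, v0 ∈ B4 → different blocks

not bisimilar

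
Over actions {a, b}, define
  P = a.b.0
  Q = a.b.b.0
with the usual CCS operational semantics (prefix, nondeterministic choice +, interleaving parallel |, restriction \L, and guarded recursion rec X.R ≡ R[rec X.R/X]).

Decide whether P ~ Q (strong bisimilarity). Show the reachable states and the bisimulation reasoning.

P ≁ Q

P's transition system — 3 states:
  m0 = a.b.0 :: --a--▸ m1
  m1 = b.0 :: --b--▸ m2
  m2 = 0 :: ·
Q's transition system — 4 states:
  n0 = a.b.b.0 :: --a--▸ n1
  n1 = b.b.0 :: --b--▸ n2
  n2 = b.0 :: --b--▸ n3
  n3 = 0 :: ·
Bisimilarity quotient blocks:
  B0 = {m0}
  B1 = {m1, n2}
  B2 = {m2, n3}
  B3 = {n0}
  B4 = {n1}
m0 ∈ B0, n0 ∈ B3 → different blocks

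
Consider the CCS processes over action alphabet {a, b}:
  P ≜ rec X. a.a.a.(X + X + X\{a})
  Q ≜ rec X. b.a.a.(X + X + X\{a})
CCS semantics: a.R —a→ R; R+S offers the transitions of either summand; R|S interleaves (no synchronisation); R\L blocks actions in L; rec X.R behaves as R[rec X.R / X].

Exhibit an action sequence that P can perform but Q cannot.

a

LTS(P): 4 reachable states
  m0 = rec X. a.a.a.(X + X + X\{a}) | —a→ m1
  m1 = a.a.((rec X. a.a.a.(X + X + X\{a})) + (rec X. a.a.a.(X + X + X\{a})) + (rec X. a.a.a.(X + X + X\{a}))\{a}) | —a→ m2
  m2 = a.((rec X. a.a.a.(X + X + X\{a})) + (rec X. a.a.a.(X + X + X\{a})) + (rec X. a.a.a.(X + X + X\{a}))\{a}) | —a→ m3
  m3 = (rec X. a.a.a.(X + X + X\{a})) + (rec X. a.a.a.(X + X + X\{a})) + (rec X. a.a.a.(X + X + X\{a}))\{a} | —a→ m1
LTS(Q): 5 reachable states
  n0 = rec X. b.a.a.(X + X + X\{a}) | —b→ n1
  n1 = a.a.((rec X. b.a.a.(X + X + X\{a})) + (rec X. b.a.a.(X + X + X\{a})) + (rec X. b.a.a.(X + X + X\{a}))\{a}) | —a→ n2
  n2 = a.((rec X. b.a.a.(X + X + X\{a})) + (rec X. b.a.a.(X + X + X\{a})) + (rec X. b.a.a.(X + X + X\{a}))\{a}) | —a→ n3
  n3 = (rec X. b.a.a.(X + X + X\{a})) + (rec X. b.a.a.(X + X + X\{a})) + (rec X. b.a.a.(X + X + X\{a}))\{a} | —b→ n1, —b→ n4
  n4 = (a.a.((rec X. b.a.a.(X + X + X\{a})) + (rec X. b.a.a.(X + X + X\{a})) + (rec X. b.a.a.(X + X + X\{a}))\{a}))\{a} | stopped
Executing a from P (initial set {m0}):
  after a @ step 1: {m1}
  — P admits the full trace.
Executing a from Q (initial set {n0}):
  after a @ step 1: no successor for Q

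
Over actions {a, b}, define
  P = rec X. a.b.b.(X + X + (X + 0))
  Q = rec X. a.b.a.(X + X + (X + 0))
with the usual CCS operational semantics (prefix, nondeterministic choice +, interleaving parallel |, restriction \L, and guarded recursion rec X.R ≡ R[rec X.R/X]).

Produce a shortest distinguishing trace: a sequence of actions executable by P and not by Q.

abb

P's transition system — 4 states:
  u0 = rec X. a.b.b.(X + X + (X + 0)) has moves --a--▸ u1
  u1 = b.b.((rec X. a.b.b.(X + X + (X + 0))) + (rec X. a.b.b.(X + X + (X + 0))) + ((rec X. a.b.b.(X + X + (X + 0))) + 0)) has moves --b--▸ u2
  u2 = b.((rec X. a.b.b.(X + X + (X + 0))) + (rec X. a.b.b.(X + X + (X + 0))) + ((rec X. a.b.b.(X + X + (X + 0))) + 0)) has moves --b--▸ u3
  u3 = (rec X. a.b.b.(X + X + (X + 0))) + (rec X. a.b.b.(X + X + (X + 0))) + ((rec X. a.b.b.(X + X + (X + 0))) + 0) has moves --a--▸ u1
Q's transition system — 4 states:
  v0 = rec X. a.b.a.(X + X + (X + 0)) has moves --a--▸ v1
  v1 = b.a.((rec X. a.b.a.(X + X + (X + 0))) + (rec X. a.b.a.(X + X + (X + 0))) + ((rec X. a.b.a.(X + X + (X + 0))) + 0)) has moves --b--▸ v2
  v2 = a.((rec X. a.b.a.(X + X + (X + 0))) + (rec X. a.b.a.(X + X + (X + 0))) + ((rec X. a.b.a.(X + X + (X + 0))) + 0)) has moves --a--▸ v3
  v3 = (rec X. a.b.a.(X + X + (X + 0))) + (rec X. a.b.a.(X + X + (X + 0))) + ((rec X. a.b.a.(X + X + (X + 0))) + 0) has moves --a--▸ v1
Trace ⟨abb⟩ through P, begin at {u0}:
  [1] a ⇒ {u1}
  [2] b ⇒ {u2}
  [3] b ⇒ {u3}
  ✓ P
Trace ⟨abb⟩ through Q, begin at {v0}:
  [1] a ⇒ {v1}
  [2] b ⇒ {v2}
  [3] b ⇒ no successor for Q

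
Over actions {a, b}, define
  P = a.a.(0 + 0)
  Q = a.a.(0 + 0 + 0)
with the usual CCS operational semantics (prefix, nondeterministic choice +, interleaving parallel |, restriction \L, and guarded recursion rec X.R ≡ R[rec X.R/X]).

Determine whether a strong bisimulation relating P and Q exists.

LTS(P): 3 reachable states
  p0 = a.a.(0 + 0) | --a--▸ p1
  p1 = a.(0 + 0) | --a--▸ p2
  p2 = 0 + 0 | stopped
LTS(Q): 3 reachable states
  q0 = a.a.(0 + 0 + 0) | --a--▸ q1
  q1 = a.(0 + 0 + 0) | --a--▸ q2
  q2 = 0 + 0 + 0 | stopped
Coarsest stable partition (strong bisimilarity classes):
  B0 = {p0, q0}
  B1 = {p1, q1}
  B2 = {p2, q2}
p0 ∈ B0, q0 ∈ B0 → same block

P ~ Q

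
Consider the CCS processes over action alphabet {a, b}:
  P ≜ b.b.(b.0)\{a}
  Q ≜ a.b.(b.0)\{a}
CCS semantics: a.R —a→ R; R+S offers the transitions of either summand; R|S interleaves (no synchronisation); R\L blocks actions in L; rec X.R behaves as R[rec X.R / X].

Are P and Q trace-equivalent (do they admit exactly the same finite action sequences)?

Reachable graph of P (4 states):
  m0 = b.b.(b.0)\{a} has moves —b→ m1
  m1 = b.(b.0)\{a} has moves —b→ m2
  m2 = (b.0)\{a} has moves —b→ m3
  m3 = 0\{a} has moves ∅
Reachable graph of Q (4 states):
  n0 = a.b.(b.0)\{a} has moves —a→ n1
  n1 = b.(b.0)\{a} has moves —b→ n2
  n2 = (b.0)\{a} has moves —b→ n3
  n3 = 0\{a} has moves ∅
Executing b from P (initial set {m0}):
  [1] b ⇒ {m1}
  — P admits the full trace.
Executing b from Q (initial set {n0}):
  [1] b ⇒ ∅ (Q stuck)

trace-distinct — witness ⟨b⟩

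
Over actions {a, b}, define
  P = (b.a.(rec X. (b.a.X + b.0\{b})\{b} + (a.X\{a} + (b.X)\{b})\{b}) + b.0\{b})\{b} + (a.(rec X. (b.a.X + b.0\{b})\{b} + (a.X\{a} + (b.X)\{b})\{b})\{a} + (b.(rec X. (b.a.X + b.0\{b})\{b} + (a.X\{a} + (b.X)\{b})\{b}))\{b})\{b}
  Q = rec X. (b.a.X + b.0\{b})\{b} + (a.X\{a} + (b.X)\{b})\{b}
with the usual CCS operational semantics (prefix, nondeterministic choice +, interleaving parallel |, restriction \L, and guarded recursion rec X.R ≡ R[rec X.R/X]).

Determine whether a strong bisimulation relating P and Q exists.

Reachable graph of P (2 states):
  s0 = (b.a.(rec X. (b.a.X + b.0\{b})\{b} + (a.X\{a} + (b.X)\{b})\{b}) + b.0\{b})\{b} + (a.(rec X. (b.a.X + b.0\{b})\{b} + (a.X\{a} + (b.X)\{b})\{b})\{a} + (b.(rec X. (b.a.X + b.0\{b})\{b} + (a.X\{a} + (b.X)\{b})\{b}))\{b})\{b} :: ··a··> s1
  s1 = (rec X. (b.a.X + b.0\{b})\{b} + (a.X\{a} + (b.X)\{b})\{b})\{a}\{b} :: ∅
Reachable graph of Q (2 states):
  t0 = rec X. (b.a.X + b.0\{b})\{b} + (a.X\{a} + (b.X)\{b})\{b} :: ··a··> t1
  t1 = (rec X. (b.a.X + b.0\{b})\{b} + (a.X\{a} + (b.X)\{b})\{b})\{a}\{b} :: ∅
Partition-refinement fixed point:
  B0 = {s0, t0}
  B1 = {s1, t1}
s0 ∈ B0, t0 ∈ B0 → same block

YES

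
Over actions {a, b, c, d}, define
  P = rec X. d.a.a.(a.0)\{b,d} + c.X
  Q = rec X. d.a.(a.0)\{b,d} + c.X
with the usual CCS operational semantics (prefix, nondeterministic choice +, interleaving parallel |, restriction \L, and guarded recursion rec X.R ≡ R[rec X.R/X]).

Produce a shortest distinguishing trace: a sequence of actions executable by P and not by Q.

daaa

Reachable graph of P (5 states):
  p0 = rec X. d.a.a.(a.0)\{b,d} + c.X has moves -c-> p0, -d-> p1
  p1 = a.a.(a.0)\{b,d} has moves -a-> p2
  p2 = a.(a.0)\{b,d} has moves -a-> p3
  p3 = (a.0)\{b,d} has moves -a-> p4
  p4 = 0\{b,d} has moves (no moves)
Reachable graph of Q (4 states):
  q0 = rec X. d.a.(a.0)\{b,d} + c.X has moves -c-> q0, -d-> q1
  q1 = a.(a.0)\{b,d} has moves -a-> q2
  q2 = (a.0)\{b,d} has moves -a-> q3
  q3 = 0\{b,d} has moves (no moves)
Trace ⟨daaa⟩ through P, begin at {p0}:
  [1] d ⇒ {p1}
  [2] a ⇒ {p2}
  [3] a ⇒ {p3}
  [4] a ⇒ {p4}
  — P admits the full trace.
Trace ⟨daaa⟩ through Q, begin at {q0}:
  [1] d ⇒ {q1}
  [2] a ⇒ {q2}
  [3] a ⇒ {q3}
  [4] a ⇒ ∅  — Q cannot continue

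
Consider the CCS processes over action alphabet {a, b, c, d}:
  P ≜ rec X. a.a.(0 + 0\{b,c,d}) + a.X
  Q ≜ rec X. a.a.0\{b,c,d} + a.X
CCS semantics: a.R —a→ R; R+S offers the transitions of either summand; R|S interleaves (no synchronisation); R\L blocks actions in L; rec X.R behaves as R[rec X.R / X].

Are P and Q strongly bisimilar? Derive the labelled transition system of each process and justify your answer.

Reachable graph of P (3 states):
  s0 = rec X. a.a.(0 + 0\{b,c,d}) + a.X has moves =a=> s0, =a=> s1
  s1 = a.(0 + 0\{b,c,d}) has moves =a=> s2
  s2 = 0 + 0\{b,c,d} has moves (no moves)
Reachable graph of Q (3 states):
  t0 = rec X. a.a.0\{b,c,d} + a.X has moves =a=> t0, =a=> t1
  t1 = a.0\{b,c,d} has moves =a=> t2
  t2 = 0\{b,c,d} has moves (no moves)
Coarsest stable partition (strong bisimilarity classes):
  B0 = {s0, t0}
  B1 = {s1, t1}
  B2 = {s2, t2}
s0 ∈ B0, t0 ∈ B0 → same block

YES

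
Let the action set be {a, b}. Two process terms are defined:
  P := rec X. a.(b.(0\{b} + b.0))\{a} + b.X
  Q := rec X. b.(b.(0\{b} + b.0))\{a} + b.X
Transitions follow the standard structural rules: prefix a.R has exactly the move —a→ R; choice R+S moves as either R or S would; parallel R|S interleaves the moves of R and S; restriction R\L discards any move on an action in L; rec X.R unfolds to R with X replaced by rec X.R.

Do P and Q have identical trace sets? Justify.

NO — witness ⟨a⟩

Reachable graph of P (4 states):
  m0 = rec X. a.(b.(0\{b} + b.0))\{a} + b.X has moves ··a··> m1, ··b··> m0
  m1 = (b.(0\{b} + b.0))\{a} has moves ··b··> m2
  m2 = (0\{b} + b.0)\{a} has moves ··b··> m3
  m3 = 0\{a} has moves stopped
Reachable graph of Q (4 states):
  n0 = rec X. b.(b.(0\{b} + b.0))\{a} + b.X has moves ··b··> n0, ··b··> n1
  n1 = (b.(0\{b} + b.0))\{a} has moves ··b··> n2
  n2 = (0\{b} + b.0)\{a} has moves ··b··> n3
  n3 = 0\{a} has moves stopped
Trace ⟨a⟩ through P, begin at {m0}:
  [1] a ⇒ {m1}
  P completes σ.
Trace ⟨a⟩ through Q, begin at {n0}:
  [1] a ⇒ ∅ (Q stuck)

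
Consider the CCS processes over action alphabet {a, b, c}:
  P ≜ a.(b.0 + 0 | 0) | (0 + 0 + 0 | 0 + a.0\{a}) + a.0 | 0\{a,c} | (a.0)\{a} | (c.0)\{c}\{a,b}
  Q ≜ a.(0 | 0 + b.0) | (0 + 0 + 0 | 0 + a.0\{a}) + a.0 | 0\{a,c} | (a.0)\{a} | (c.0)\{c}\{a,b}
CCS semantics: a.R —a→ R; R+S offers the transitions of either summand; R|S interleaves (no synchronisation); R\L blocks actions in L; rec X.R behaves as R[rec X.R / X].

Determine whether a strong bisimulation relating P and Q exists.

P ~ Q

P's transition system — 7 states:
  s0 = a.(b.0 + 0 | 0) | (0 + 0 + 0 | 0 + a.0\{a}) + a.0 | 0\{a,c} | (a.0)\{a} | (c.0)\{c}\{a,b} :: -a-> s1, -a-> s2, -a-> s3
  s1 = (b.0 + 0 | 0) | (0 + 0 + 0 | 0 + a.0\{a}) :: -a-> s4, -b-> s5
  s2 = 0 | 0\{a,c} | (a.0)\{a} | (c.0)\{c}\{a,b} :: ∅
  s3 = a.(b.0 + 0 | 0) | 0\{a} :: -a-> s4
  s4 = (b.0 + 0 | 0) | 0\{a} :: -b-> s6
  s5 = 0 | (0 + 0 + 0 | 0 + a.0\{a}) :: -a-> s6
  s6 = 0 | 0\{a} :: ∅
Q's transition system — 7 states:
  t0 = a.(0 | 0 + b.0) | (0 + 0 + 0 | 0 + a.0\{a}) + a.0 | 0\{a,c} | (a.0)\{a} | (c.0)\{c}\{a,b} :: -a-> t1, -a-> t2, -a-> t3
  t1 = (0 | 0 + b.0) | (0 + 0 + 0 | 0 + a.0\{a}) :: -a-> t4, -b-> t5
  t2 = 0 | 0\{a,c} | (a.0)\{a} | (c.0)\{c}\{a,b} :: ∅
  t3 = a.(0 | 0 + b.0) | 0\{a} :: -a-> t4
  t4 = (0 | 0 + b.0) | 0\{a} :: -b-> t6
  t5 = 0 | (0 + 0 + 0 | 0 + a.0\{a}) :: -a-> t6
  t6 = 0 | 0\{a} :: ∅
Partition-refinement fixed point:
  B0 = {s0, t0}
  B1 = {s2, s6, t2, t6}
  B2 = {s3, t3}
  B3 = {s4, t4}
  B4 = {s1, t1}
  B5 = {s5, t5}
s0 ∈ B0, t0 ∈ B0 → same block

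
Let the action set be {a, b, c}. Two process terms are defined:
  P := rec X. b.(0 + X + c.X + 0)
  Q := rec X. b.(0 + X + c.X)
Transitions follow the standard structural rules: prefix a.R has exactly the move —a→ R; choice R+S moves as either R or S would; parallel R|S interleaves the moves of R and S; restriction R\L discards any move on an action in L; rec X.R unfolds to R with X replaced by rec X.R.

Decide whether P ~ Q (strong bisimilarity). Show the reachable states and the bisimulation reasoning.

YES

Reachable graph of P (2 states):
  u0 = rec X. b.(0 + X + c.X + 0) | =b=> u1
  u1 = 0 + (rec X. b.(0 + X + c.X + 0)) + c.(rec X. b.(0 + X + c.X + 0)) + 0 | =b=> u1, =c=> u0
Reachable graph of Q (2 states):
  v0 = rec X. b.(0 + X + c.X) | =b=> v1
  v1 = 0 + (rec X. b.(0 + X + c.X)) + c.(rec X. b.(0 + X + c.X)) | =b=> v1, =c=> v0
Partition-refinement fixed point:
  B0 = {u0, v0}
  B1 = {u1, v1}
u0 ∈ B0, v0 ∈ B0 → same block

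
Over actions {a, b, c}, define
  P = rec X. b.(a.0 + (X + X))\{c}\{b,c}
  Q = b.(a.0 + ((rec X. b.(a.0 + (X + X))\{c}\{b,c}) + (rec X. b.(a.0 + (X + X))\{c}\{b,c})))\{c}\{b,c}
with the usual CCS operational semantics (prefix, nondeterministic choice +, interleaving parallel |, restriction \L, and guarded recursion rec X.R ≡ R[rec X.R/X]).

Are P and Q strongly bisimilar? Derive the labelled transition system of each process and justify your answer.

P's transition system — 3 states:
  p0 = rec X. b.(a.0 + (X + X))\{c}\{b,c} has moves --b--▸ p1
  p1 = (a.0 + ((rec X. b.(a.0 + (X + X))\{c}\{b,c}) + (rec X. b.(a.0 + (X + X))\{c}\{b,c})))\{c}\{b,c} has moves --a--▸ p2
  p2 = 0\{c}\{b,c} has moves ∅
Q's transition system — 3 states:
  q0 = b.(a.0 + ((rec X. b.(a.0 + (X + X))\{c}\{b,c}) + (rec X. b.(a.0 + (X + X))\{c}\{b,c})))\{c}\{b,c} has moves --b--▸ q1
  q1 = (a.0 + ((rec X. b.(a.0 + (X + X))\{c}\{b,c}) + (rec X. b.(a.0 + (X + X))\{c}\{b,c})))\{c}\{b,c} has moves --a--▸ q2
  q2 = 0\{c}\{b,c} has moves ∅
Coarsest stable partition (strong bisimilarity classes):
  B0 = {p0, q0}
  B1 = {p1, q1}
  B2 = {p2, q2}
p0 ∈ B0, q0 ∈ B0 → same block

P ~ Q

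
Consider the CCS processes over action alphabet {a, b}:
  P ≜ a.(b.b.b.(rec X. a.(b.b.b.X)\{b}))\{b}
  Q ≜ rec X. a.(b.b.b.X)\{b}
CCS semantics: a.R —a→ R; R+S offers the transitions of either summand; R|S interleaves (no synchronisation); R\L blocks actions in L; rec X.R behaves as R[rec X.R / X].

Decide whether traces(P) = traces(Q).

traces(P) = traces(Q)

P's transition system — 2 states:
  p0 = a.(b.b.b.(rec X. a.(b.b.b.X)\{b}))\{b} has moves —a→ p1
  p1 = (b.b.b.(rec X. a.(b.b.b.X)\{b}))\{b} has moves ∅
Q's transition system — 2 states:
  q0 = rec X. a.(b.b.b.X)\{b} has moves —a→ q1
  q1 = (b.b.b.(rec X. a.(b.b.b.X)\{b}))\{b} has moves ∅
Partition-refinement fixed point:
  B0 = {p0, q0}
  B1 = {p1, q1}
p0 ∈ B0, q0 ∈ B0 → same block
Bisimilar ⇒ trace-equivalent.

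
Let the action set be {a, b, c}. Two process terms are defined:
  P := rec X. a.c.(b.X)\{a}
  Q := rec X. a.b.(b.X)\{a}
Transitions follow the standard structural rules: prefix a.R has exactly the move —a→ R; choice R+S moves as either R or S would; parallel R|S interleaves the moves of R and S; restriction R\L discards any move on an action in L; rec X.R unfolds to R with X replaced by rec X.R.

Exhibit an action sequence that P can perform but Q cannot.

Reachable graph of P (4 states):
  u0 = rec X. a.c.(b.X)\{a} :: -a-> u1
  u1 = c.(b.(rec X. a.c.(b.X)\{a}))\{a} :: -c-> u2
  u2 = (b.(rec X. a.c.(b.X)\{a}))\{a} :: -b-> u3
  u3 = (rec X. a.c.(b.X)\{a})\{a} :: stopped
Reachable graph of Q (4 states):
  v0 = rec X. a.b.(b.X)\{a} :: -a-> v1
  v1 = b.(b.(rec X. a.b.(b.X)\{a}))\{a} :: -b-> v2
  v2 = (b.(rec X. a.b.(b.X)\{a}))\{a} :: -b-> v3
  v3 = (rec X. a.b.(b.X)\{a})\{a} :: stopped
Trace ⟨ac⟩ through P, begin at {u0}:
  after a @ step 1: {u1}
  after c @ step 2: {u2}
  P completes σ.
Trace ⟨ac⟩ through Q, begin at {v0}:
  after a @ step 1: {v1}
  after c @ step 2: no successor for Q

ac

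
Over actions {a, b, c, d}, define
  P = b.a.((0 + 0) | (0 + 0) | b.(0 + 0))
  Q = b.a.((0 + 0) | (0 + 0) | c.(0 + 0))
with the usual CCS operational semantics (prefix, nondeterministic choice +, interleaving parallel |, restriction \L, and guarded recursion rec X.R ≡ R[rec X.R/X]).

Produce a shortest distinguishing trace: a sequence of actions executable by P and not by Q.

LTS(P): 4 reachable states
  p0 = b.a.((0 + 0) | (0 + 0) | b.(0 + 0)) ⊢ ··b··> p1
  p1 = a.((0 + 0) | (0 + 0) | b.(0 + 0)) ⊢ ··a··> p2
  p2 = (0 + 0) | (0 + 0) | b.(0 + 0) ⊢ ··b··> p3
  p3 = (0 + 0) | (0 + 0) | (0 + 0) ⊢ (no moves)
LTS(Q): 4 reachable states
  q0 = b.a.((0 + 0) | (0 + 0) | c.(0 + 0)) ⊢ ··b··> q1
  q1 = a.((0 + 0) | (0 + 0) | c.(0 + 0)) ⊢ ··a··> q2
  q2 = (0 + 0) | (0 + 0) | c.(0 + 0) ⊢ ··c··> q3
  q3 = (0 + 0) | (0 + 0) | (0 + 0) ⊢ (no moves)
Run σ = ⟨bab⟩ on P: start {p0}
  [1] b ⇒ {p1}
  [2] a ⇒ {p2}
  [3] b ⇒ {p3}
  — P admits the full trace.
Run σ = ⟨bab⟩ on Q: start {q0}
  [1] b ⇒ {q1}
  [2] a ⇒ {q2}
  [3] b ⇒ ∅  — Q cannot continue

bab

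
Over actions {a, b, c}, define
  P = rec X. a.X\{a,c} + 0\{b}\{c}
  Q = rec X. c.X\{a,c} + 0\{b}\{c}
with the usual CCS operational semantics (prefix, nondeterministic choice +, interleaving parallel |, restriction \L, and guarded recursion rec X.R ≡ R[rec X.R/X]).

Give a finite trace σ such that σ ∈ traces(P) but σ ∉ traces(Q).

a

LTS(P): 2 reachable states
  u0 = rec X. a.X\{a,c} + 0\{b}\{c} :: ··a··> u1
  u1 = (rec X. a.X\{a,c} + 0\{b}\{c})\{a,c} :: stopped
LTS(Q): 2 reachable states
  v0 = rec X. c.X\{a,c} + 0\{b}\{c} :: ··c··> v1
  v1 = (rec X. c.X\{a,c} + 0\{b}\{c})\{a,c} :: stopped
Trace ⟨a⟩ through P, begin at {u0}:
  step 1 (a): {u1}
  ✓ P
Trace ⟨a⟩ through Q, begin at {v0}:
  step 1 (a): no successor for Q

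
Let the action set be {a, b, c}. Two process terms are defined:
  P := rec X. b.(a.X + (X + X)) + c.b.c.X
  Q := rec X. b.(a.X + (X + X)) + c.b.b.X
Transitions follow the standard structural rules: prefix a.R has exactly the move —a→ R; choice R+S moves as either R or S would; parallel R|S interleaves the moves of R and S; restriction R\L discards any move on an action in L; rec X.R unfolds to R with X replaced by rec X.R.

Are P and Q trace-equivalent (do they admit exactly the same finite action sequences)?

Reachable graph of P (4 states):
  s0 = rec X. b.(a.X + (X + X)) + c.b.c.X | =b=> s1, =c=> s2
  s1 = a.(rec X. b.(a.X + (X + X)) + c.b.c.X) + ((rec X. b.(a.X + (X + X)) + c.b.c.X) + (rec X. b.(a.X + (X + X)) + c.b.c.X)) | =a=> s0, =b=> s1, =c=> s2
  s2 = b.c.(rec X. b.(a.X + (X + X)) + c.b.c.X) | =b=> s3
  s3 = c.(rec X. b.(a.X + (X + X)) + c.b.c.X) | =c=> s0
Reachable graph of Q (4 states):
  t0 = rec X. b.(a.X + (X + X)) + c.b.b.X | =b=> t1, =c=> t2
  t1 = a.(rec X. b.(a.X + (X + X)) + c.b.b.X) + ((rec X. b.(a.X + (X + X)) + c.b.b.X) + (rec X. b.(a.X + (X + X)) + c.b.b.X)) | =a=> t0, =b=> t1, =c=> t2
  t2 = b.b.(rec X. b.(a.X + (X + X)) + c.b.b.X) | =b=> t3
  t3 = b.(rec X. b.(a.X + (X + X)) + c.b.b.X) | =b=> t0
Executing cbc from P (initial set {s0}):
  after c @ step 1: {s2}
  after b @ step 2: {s3}
  after c @ step 3: {s0}
  — P admits the full trace.
Executing cbc from Q (initial set {t0}):
  after c @ step 1: {t2}
  after b @ step 2: {t3}
  after c @ step 3: no successor for Q

traces(P) ≠ traces(Q) — witness ⟨cbc⟩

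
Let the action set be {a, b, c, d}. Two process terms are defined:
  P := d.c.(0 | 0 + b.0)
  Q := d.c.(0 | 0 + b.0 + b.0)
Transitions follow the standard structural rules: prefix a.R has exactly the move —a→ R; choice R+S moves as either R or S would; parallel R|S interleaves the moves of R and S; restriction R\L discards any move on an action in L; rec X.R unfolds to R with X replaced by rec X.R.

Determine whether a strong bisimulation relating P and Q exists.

LTS(P): 4 reachable states
  s0 = d.c.(0 | 0 + b.0) ⊢ —d→ s1
  s1 = c.(0 | 0 + b.0) ⊢ —c→ s2
  s2 = 0 | 0 + b.0 ⊢ —b→ s3
  s3 = 0 ⊢ ∅
LTS(Q): 4 reachable states
  t0 = d.c.(0 | 0 + b.0 + b.0) ⊢ —d→ t1
  t1 = c.(0 | 0 + b.0 + b.0) ⊢ —c→ t2
  t2 = 0 | 0 + b.0 + b.0 ⊢ —b→ t3
  t3 = 0 ⊢ ∅
Partition-refinement fixed point:
  B0 = {s0, t0}
  B1 = {s1, t1}
  B2 = {s2, t2}
  B3 = {s3, t3}
s0 ∈ B0, t0 ∈ B0 → same block

YES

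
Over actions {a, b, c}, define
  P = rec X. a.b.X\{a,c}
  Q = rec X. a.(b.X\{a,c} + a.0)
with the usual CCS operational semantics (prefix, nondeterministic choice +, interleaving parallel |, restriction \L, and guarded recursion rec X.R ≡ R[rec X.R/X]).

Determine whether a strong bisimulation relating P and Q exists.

NO

Reachable graph of P (3 states):
  u0 = rec X. a.b.X\{a,c} | -a-> u1
  u1 = b.(rec X. a.b.X\{a,c})\{a,c} | -b-> u2
  u2 = (rec X. a.b.X\{a,c})\{a,c} | ·
Reachable graph of Q (4 states):
  v0 = rec X. a.(b.X\{a,c} + a.0) | -a-> v1
  v1 = b.(rec X. a.(b.X\{a,c} + a.0))\{a,c} + a.0 | -a-> v2, -b-> v3
  v2 = 0 | ·
  v3 = (rec X. a.(b.X\{a,c} + a.0))\{a,c} | ·
Coarsest stable partition (strong bisimilarity classes):
  B0 = {u0}
  B1 = {u1}
  B2 = {u2, v2, v3}
  B3 = {v0}
  B4 = {v1}
u0 ∈ B0, v0 ∈ B3 → different blocks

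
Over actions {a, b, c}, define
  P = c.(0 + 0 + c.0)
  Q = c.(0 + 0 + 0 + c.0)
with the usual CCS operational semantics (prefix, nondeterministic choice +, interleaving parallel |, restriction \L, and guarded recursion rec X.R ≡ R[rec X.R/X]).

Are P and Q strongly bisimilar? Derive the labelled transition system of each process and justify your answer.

LTS(P): 3 reachable states
  s0 = c.(0 + 0 + c.0) | ··c··> s1
  s1 = 0 + 0 + c.0 | ··c··> s2
  s2 = 0 | ·
LTS(Q): 3 reachable states
  t0 = c.(0 + 0 + 0 + c.0) | ··c··> t1
  t1 = 0 + 0 + 0 + c.0 | ··c··> t2
  t2 = 0 | ·
Coarsest stable partition (strong bisimilarity classes):
  B0 = {s0, t0}
  B1 = {s1, t1}
  B2 = {s2, t2}
s0 ∈ B0, t0 ∈ B0 → same block

YES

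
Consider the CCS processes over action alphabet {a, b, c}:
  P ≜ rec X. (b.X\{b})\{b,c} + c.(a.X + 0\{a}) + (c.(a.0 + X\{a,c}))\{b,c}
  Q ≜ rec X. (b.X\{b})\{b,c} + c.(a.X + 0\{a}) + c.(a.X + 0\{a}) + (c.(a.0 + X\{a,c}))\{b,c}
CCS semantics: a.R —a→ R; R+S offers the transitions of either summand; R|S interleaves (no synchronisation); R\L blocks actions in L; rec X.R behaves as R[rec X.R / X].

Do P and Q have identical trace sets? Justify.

trace-equivalent

P's transition system — 2 states:
  u0 = rec X. (b.X\{b})\{b,c} + c.(a.X + 0\{a}) + (c.(a.0 + X\{a,c}))\{b,c} :: —c→ u1
  u1 = a.(rec X. (b.X\{b})\{b,c} + c.(a.X + 0\{a}) + (c.(a.0 + X\{a,c}))\{b,c}) + 0\{a} :: —a→ u0
Q's transition system — 2 states:
  v0 = rec X. (b.X\{b})\{b,c} + c.(a.X + 0\{a}) + c.(a.X + 0\{a}) + (c.(a.0 + X\{a,c}))\{b,c} :: —c→ v1
  v1 = a.(rec X. (b.X\{b})\{b,c} + c.(a.X + 0\{a}) + c.(a.X + 0\{a}) + (c.(a.0 + X\{a,c}))\{b,c}) + 0\{a} :: —a→ v0
Bisimilarity quotient blocks:
  B0 = {u0, v0}
  B1 = {u1, v1}
u0 ∈ B0, v0 ∈ B0 → same block
Bisimilar ⇒ trace-equivalent.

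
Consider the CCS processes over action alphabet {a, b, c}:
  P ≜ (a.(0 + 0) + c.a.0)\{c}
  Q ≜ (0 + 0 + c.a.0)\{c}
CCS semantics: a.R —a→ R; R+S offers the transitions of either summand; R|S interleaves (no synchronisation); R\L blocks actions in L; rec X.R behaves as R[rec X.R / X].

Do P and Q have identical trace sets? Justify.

trace-distinct — witness ⟨a⟩

Reachable graph of P (2 states):
  s0 = (a.(0 + 0) + c.a.0)\{c} → ··a··> s1
  s1 = (0 + 0)\{c} → (no moves)
Reachable graph of Q (1 states):
  t0 = (0 + 0 + c.a.0)\{c} → (no moves)
Run σ = ⟨a⟩ on P: start {s0}
  step 1 (a): {s1}
  P completes σ.
Run σ = ⟨a⟩ on Q: start {t0}
  step 1 (a): no successor for Q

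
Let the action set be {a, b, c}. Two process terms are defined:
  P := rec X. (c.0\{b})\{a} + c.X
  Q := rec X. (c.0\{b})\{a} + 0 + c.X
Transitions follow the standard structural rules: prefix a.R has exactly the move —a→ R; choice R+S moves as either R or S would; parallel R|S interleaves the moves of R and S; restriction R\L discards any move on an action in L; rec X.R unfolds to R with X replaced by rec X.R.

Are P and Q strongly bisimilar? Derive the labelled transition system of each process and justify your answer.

LTS(P): 2 reachable states
  u0 = rec X. (c.0\{b})\{a} + c.X has moves =c=> u0, =c=> u1
  u1 = 0\{b}\{a} has moves (no moves)
LTS(Q): 2 reachable states
  v0 = rec X. (c.0\{b})\{a} + 0 + c.X has moves =c=> v0, =c=> v1
  v1 = 0\{b}\{a} has moves (no moves)
Bisimilarity quotient blocks:
  B0 = {u0, v0}
  B1 = {u1, v1}
u0 ∈ B0, v0 ∈ B0 → same block

P ~ Q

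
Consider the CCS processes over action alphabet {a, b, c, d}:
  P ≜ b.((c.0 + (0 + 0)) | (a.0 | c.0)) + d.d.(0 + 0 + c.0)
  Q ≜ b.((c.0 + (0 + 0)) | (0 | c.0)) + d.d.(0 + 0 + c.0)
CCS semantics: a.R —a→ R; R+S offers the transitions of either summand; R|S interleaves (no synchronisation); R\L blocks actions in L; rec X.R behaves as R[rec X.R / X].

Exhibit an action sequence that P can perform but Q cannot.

P's transition system — 12 states:
  p0 = b.((c.0 + (0 + 0)) | (a.0 | c.0)) + d.d.(0 + 0 + c.0) :: --b--▸ p1, --d--▸ p2
  p1 = (c.0 + (0 + 0)) | (a.0 | c.0) :: --a--▸ p3, --c--▸ p4, --c--▸ p5
  p2 = d.(0 + 0 + c.0) :: --d--▸ p6
  p3 = (c.0 + (0 + 0)) | (0 | c.0) :: --c--▸ p7, --c--▸ p8
  p4 = (c.0 + (0 + 0)) | (a.0 | 0) :: --a--▸ p7, --c--▸ p9
  p5 = 0 | (a.0 | c.0) :: --a--▸ p8, --c--▸ p9
  p6 = 0 + 0 + c.0 :: --c--▸ p10
  p7 = (c.0 + (0 + 0)) | (0 | 0) :: --c--▸ p11
  p8 = 0 | (0 | c.0) :: --c--▸ p11
  p9 = 0 | (a.0 | 0) :: --a--▸ p11
  p10 = 0 :: ·
  p11 = 0 | (0 | 0) :: ·
Q's transition system — 8 states:
  q0 = b.((c.0 + (0 + 0)) | (0 | c.0)) + d.d.(0 + 0 + c.0) :: --b--▸ q1, --d--▸ q2
  q1 = (c.0 + (0 + 0)) | (0 | c.0) :: --c--▸ q3, --c--▸ q4
  q2 = d.(0 + 0 + c.0) :: --d--▸ q5
  q3 = (c.0 + (0 + 0)) | (0 | 0) :: --c--▸ q6
  q4 = 0 | (0 | c.0) :: --c--▸ q6
  q5 = 0 + 0 + c.0 :: --c--▸ q7
  q6 = 0 | (0 | 0) :: ·
  q7 = 0 :: ·
Executing ba from P (initial set {p0}):
  [1] b ⇒ {p1}
  [2] a ⇒ {p3}
  P completes σ.
Executing ba from Q (initial set {q0}):
  [1] b ⇒ {q1}
  [2] a ⇒ ∅ (Q stuck)

ba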